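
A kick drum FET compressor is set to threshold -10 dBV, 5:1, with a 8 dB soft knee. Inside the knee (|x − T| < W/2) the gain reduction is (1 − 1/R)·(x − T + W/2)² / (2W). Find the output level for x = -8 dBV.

x − T + W/2 = -8 − (-10) + 4 = 6.
GR = (1 − 1/5) × 6² / 16 = 0.8 × 36 / 16 = 1.8 dB.
Output = -8 − 1.8 = -9.8 dBV.

-9.8 dBV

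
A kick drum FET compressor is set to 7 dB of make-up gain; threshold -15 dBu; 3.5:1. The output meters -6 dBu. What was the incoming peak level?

Before make-up, the level was -6 − 7 = -13 dBu.
That's 2 dB above the -15 dBu threshold.
Input overshoot = R × output overshoot = 7 dB → input = -15 + 7 = -8 dBu.

-8 dBu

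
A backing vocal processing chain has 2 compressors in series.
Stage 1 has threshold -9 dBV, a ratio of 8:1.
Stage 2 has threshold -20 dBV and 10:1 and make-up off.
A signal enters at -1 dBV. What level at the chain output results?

-18.8 dBV

Stage 1: overshoot 8 dB → 8/8 = 1 dB → -8 dBV.
Stage 2: overshoot 12 dB → 12/10 = 1.2 dB → -18.8 dBV.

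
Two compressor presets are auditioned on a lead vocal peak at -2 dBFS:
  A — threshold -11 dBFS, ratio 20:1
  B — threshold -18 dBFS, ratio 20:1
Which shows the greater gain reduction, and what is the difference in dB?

B, by 6.65 dB

A: GR = 9 − 9/20 = 8.55 dB.
B: GR = 16 − 16/20 = 15.2 dB.
B applies 6.65 dB more gain reduction.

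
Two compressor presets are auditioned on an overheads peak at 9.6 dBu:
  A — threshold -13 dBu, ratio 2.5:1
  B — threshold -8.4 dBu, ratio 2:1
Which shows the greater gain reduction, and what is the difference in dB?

A: GR = 22.6 − 22.6/2.5 = 13.56 dB.
B: GR = 18 − 18/2 = 9 dB.
A applies 4.56 dB more gain reduction.

A, by 4.56 dB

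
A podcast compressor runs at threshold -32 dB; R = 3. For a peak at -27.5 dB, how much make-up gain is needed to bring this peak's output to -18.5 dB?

12 dB

Overshoot 4.5 dB → 4.5/3 = 1.5 dB after compression, so the compressed level is -32 + 1.5 = -30.5 dB.
Make-up = target − compressed = -18.5 − (-30.5) = 12 dB.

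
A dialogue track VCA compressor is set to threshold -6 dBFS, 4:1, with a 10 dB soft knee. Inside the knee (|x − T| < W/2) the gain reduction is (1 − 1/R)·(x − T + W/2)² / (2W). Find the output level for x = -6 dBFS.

x − T + W/2 = -6 − (-6) + 5 = 5.
GR = (1 − 1/4) × 5² / 20 = 0.75 × 25 / 20 = 0.9375 dB.
Output = -6 − 0.9375 = -6.9375 dBFS.

-6.9375 dBFS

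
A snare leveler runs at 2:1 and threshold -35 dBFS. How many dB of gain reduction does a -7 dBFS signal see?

-7 dBFS exceeds the threshold by 28 dB.
After 2:1 compression the overshoot becomes 28/2 = 14 dB.
Gain reduction = 28 − 14 = 14 dB.

14 dB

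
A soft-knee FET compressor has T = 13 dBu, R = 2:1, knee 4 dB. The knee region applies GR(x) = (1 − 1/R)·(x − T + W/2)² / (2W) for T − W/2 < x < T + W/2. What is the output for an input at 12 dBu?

x − T + W/2 = 12 − 13 + 2 = 1.
GR = (1 − 1/2) × 1² / 8 = 0.5 × 1 / 8 = 0.0625 dB.
Output = 12 − 0.0625 = 11.9375 dBu.

11.9375 dBu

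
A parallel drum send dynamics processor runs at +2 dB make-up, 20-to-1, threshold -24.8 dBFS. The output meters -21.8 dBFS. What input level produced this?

Before make-up, the level was -21.8 − 2 = -23.8 dBFS.
Post-compression overshoot = -23.8 − (-24.8) = 1 dB.
Before 20:1 compression the overshoot was 1 × 20 = 20 dB, so input = -24.8 + 20 = -4.8 dBFS.

-4.8 dBFS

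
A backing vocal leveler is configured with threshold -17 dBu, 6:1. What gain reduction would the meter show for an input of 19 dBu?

30 dB

The signal is 36 dB above threshold.
A 6:1 ratio leaves 6 dB of that excess.
Gain reduction = 36 − 6 = 30 dB.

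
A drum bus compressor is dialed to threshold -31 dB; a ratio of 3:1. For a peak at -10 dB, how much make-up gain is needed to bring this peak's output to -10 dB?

14 dB

The peak compresses to -31 + 21/3 = -24 dB.
To reach -10 dB requires -10 − (-24) = 14 dB of make-up.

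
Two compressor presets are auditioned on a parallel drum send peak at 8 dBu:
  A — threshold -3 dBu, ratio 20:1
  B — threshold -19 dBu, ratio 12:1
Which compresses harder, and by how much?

A: overshoot 11 dB → output overshoot 0.55 dB → GR 10.45 dB.
B: overshoot 27 dB → output overshoot 2.25 dB → GR 24.75 dB.
B reduces 14.3 dB more.

B, by 14.3 dB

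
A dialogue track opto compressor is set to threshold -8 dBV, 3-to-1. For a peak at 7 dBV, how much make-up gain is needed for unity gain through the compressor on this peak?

The peak compresses to -8 + 15/3 = -3 dBV.
To reach 7 dBV requires 7 − (-3) = 10 dB of make-up.

10 dB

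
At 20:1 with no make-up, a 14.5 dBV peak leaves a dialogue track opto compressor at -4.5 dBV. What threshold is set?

-5.5 dBV

Gain reduction = 14.5 − (-4.5) = 19 dB; output overshoot = GR / (R − 1) = 19 / 19 = 1 dB.
Threshold = output − output overshoot = -4.5 − 1 = -5.5 dBV.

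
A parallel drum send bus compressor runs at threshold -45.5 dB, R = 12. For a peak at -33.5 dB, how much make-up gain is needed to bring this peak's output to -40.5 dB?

The peak compresses to -45.5 + 12/12 = -44.5 dB.
To reach -40.5 dB requires -40.5 − (-44.5) = 4 dB of make-up.

4 dB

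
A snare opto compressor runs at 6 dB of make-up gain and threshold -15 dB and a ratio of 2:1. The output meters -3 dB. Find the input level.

Stripping the +6 dB make-up gives -9 dB at the gain stage.
Post-compression overshoot = -9 − (-15) = 6 dB.
Undo the ratio: input overshoot = 6 × 2 = 12 dB, giving input = -3 dB.

-3 dB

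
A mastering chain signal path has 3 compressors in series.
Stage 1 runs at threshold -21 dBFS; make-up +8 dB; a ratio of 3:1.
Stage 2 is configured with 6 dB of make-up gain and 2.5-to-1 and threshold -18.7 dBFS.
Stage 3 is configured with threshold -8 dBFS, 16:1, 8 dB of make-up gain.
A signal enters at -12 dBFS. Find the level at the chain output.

-1.22 dBFS

Stage 1: -12 dBFS is 9 dB over -21 dBFS; at 3:1 that becomes 3 dB over, giving -18 dBFS; +8 dB make-up → -10 dBFS.
Stage 2: -10 dBFS is 8.7 dB over -18.7 dBFS; at 2.5:1 that becomes 3.48 dB over, giving -15.22 dBFS; +6 dB make-up → -9.22 dBFS.
Stage 3: below threshold (-9.22 ≤ -8); passes unchanged; make-up brings it to -1.22 dBFS.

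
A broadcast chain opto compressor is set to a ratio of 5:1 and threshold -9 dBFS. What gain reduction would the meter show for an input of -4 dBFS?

4 dB

Overshoot = -4 − (-9) = 5 dB.
A 5:1 ratio leaves 1 dB of that excess.
Gain reduction = 5 − 1 = 4 dB.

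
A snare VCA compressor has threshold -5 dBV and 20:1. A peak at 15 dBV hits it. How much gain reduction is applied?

The signal is 20 dB above threshold.
A 20:1 ratio leaves 1 dB of that excess.
GR = overshoot in − overshoot out = 20 − 1 = 19 dB.

19 dB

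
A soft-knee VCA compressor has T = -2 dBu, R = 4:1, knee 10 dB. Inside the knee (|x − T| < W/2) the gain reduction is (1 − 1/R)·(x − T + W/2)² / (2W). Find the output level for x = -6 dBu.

-6.0375 dBu

x − T + W/2 = -6 − (-2) + 5 = 1.
GR = (1 − 1/4) × 1² / 20 = 0.75 × 1 / 20 = 0.0375 dB.
Output = -6 − 0.0375 = -6.0375 dBu.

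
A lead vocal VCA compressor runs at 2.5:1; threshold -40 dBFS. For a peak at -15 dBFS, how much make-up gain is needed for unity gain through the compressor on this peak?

Overshoot 25 dB → 25/2.5 = 10 dB after compression, so the compressed level is -40 + 10 = -30 dBFS.
Make-up = target − compressed = -15 − (-30) = 15 dB.

15 dB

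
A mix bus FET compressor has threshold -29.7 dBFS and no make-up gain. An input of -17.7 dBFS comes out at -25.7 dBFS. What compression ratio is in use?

3:1

Input overshoot = -17.7 − (-29.7) = 12 dB; output overshoot = -25.7 − (-29.7) = 4 dB.
Ratio = 12 / 4 = 3.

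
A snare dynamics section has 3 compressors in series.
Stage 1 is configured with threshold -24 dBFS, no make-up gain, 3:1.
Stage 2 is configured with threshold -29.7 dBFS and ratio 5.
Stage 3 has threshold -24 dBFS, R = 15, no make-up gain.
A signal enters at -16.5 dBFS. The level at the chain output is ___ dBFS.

-28.06 dBFS

Stage 1: overshoot 7.5 dB → 7.5/3 = 2.5 dB → -21.5 dBFS.
Stage 2: -21.5 dBFS is 8.2 dB over -29.7 dBFS; at 5:1 that becomes 1.64 dB over, giving -28.06 dBFS.
Stage 3: -28.06 dBFS is at or below the -24 dBFS threshold — no compression; output -28.06 dBFS.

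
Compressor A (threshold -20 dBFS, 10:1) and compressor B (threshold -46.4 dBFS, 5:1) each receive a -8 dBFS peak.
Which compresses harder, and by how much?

A: 12 dB over, compressed to 1.2 dB over, so 10.8 dB of GR.
B: 38.4 dB over, compressed to 7.68 dB over, so 30.72 dB of GR.
B reduces 19.92 dB more.

B, by 19.92 dB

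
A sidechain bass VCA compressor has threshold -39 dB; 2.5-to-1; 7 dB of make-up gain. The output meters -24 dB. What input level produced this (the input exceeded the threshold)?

Stripping the +7 dB make-up gives -31 dB at the gain stage.
The compressed level sits -31 − (-39) = 8 dB over threshold.
Input overshoot = R × output overshoot = 20 dB → input = -39 + 20 = -19 dB.

-19 dB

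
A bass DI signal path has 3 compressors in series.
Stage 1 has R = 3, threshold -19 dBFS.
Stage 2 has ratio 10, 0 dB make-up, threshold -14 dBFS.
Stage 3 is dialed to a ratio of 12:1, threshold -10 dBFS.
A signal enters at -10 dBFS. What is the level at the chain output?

Stage 1: overshoot 9 dB → 9/3 = 3 dB → -16 dBFS.
Stage 2: -16 dBFS is at or below the -14 dBFS threshold — no compression; output -16 dBFS.
Stage 3: -16 dBFS ≤ -10 dBFS, so stage 3 doesn't engage; output -16 dBFS.

-16 dBFS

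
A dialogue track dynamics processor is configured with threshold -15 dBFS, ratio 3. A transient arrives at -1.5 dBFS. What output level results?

The input is 13.5 dB above the -15 dBFS threshold.
The 13.5 dB excess becomes 4.5 dB after 3:1 reduction.
Output = -15 + 4.5 = -10.5 dBFS.

-10.5 dBFS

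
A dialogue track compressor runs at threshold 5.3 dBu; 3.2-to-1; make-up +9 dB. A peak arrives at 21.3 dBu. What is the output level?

21.3 dBu sits 16 dB over threshold.
At 3.2:1 the overshoot is divided by 3.2, leaving 5 dB above threshold.
That puts the output at 10.3 dBu; make-up adds 9 dB, giving 19.3 dBu.

19.3 dBu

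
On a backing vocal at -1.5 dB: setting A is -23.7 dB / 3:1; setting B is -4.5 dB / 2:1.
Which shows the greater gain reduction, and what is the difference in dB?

A: GR = 22.2 − 22.2/3 = 14.8 dB.
B: GR = 3 − 3/2 = 1.5 dB.
A applies 13.3 dB more gain reduction.

A, by 13.3 dB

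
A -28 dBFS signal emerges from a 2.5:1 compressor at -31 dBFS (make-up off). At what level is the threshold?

Input is 5 dB above T (since output overshoot × R = input overshoot: (-31 − T)·2.5 = -28 − T gives T = -33 dBFS).
Check: -33 + (-28 − (-33))/2.5 = -33 + 2 = -31 dBFS. ✓

-33 dBFS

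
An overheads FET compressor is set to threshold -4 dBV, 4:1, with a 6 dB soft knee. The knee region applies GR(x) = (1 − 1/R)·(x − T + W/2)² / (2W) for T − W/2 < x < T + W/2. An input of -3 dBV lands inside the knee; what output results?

x − T + W/2 = -3 − (-4) + 3 = 4.
GR = (1 − 1/4) × 4² / 12 = 0.75 × 16 / 12 = 1 dB.
Output = -3 − 1 = -4 dBV.

-4 dBV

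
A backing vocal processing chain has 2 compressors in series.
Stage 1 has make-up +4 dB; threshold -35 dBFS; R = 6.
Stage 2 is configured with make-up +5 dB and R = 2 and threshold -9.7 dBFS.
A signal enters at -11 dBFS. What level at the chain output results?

-22 dBFS

Stage 1: 24 dB above -35 dBFS, reduced 6:1 to 4 dB above → -31 dBFS; +4 dB make-up → -27 dBFS.
Stage 2: -27 dBFS is at or below the -9.7 dBFS threshold — no compression; make-up brings it to -22 dBFS.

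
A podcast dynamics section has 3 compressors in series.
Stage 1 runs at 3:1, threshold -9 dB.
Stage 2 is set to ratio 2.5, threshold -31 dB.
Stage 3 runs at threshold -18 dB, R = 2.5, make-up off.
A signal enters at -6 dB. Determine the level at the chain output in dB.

-21.8 dB

Stage 1: overshoot 3 dB → 3/3 = 1 dB → -8 dB.
Stage 2: overshoot 23 dB → 23/2.5 = 9.2 dB → -21.8 dB.
Stage 3: below threshold (-21.8 ≤ -18); passes unchanged; output -21.8 dB.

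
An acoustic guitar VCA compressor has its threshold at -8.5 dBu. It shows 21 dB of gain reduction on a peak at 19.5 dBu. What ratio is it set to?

Input overshoot = 19.5 − (-8.5) = 28 dB.
Output overshoot = 28 − 21 = 7 dB.
Ratio = input overshoot / output overshoot = 28 / 7 = 4.

4:1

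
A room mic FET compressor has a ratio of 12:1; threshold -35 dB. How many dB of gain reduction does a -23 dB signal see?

Overshoot = -23 − (-35) = 12 dB.
At 12:1, output sits 12/12 = 1 dB above threshold.
GR = overshoot in − overshoot out = 12 − 1 = 11 dB.

11 dB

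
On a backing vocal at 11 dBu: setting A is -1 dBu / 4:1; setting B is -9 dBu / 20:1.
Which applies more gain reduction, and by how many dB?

B, by 10 dB

A: 12 dB over, compressed to 3 dB over, so 9 dB of GR.
B: 20 dB over, compressed to 1 dB over, so 19 dB of GR.
B applies 10 dB more gain reduction.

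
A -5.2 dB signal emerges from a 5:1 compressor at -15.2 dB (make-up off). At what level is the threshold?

-17.7 dB

Gain reduction = -5.2 − (-15.2) = 10 dB; output overshoot = GR / (R − 1) = 10 / 4 = 2.5 dB.
Threshold = output − output overshoot = -15.2 − 2.5 = -17.7 dB.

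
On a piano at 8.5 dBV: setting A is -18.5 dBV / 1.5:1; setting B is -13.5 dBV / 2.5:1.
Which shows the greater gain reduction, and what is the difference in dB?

A: 27 dB over, compressed to 18 dB over, so 9 dB of GR.
B: 22 dB over, compressed to 8.8 dB over, so 13.2 dB of GR.
B applies 4.2 dB more gain reduction.

B, by 4.2 dB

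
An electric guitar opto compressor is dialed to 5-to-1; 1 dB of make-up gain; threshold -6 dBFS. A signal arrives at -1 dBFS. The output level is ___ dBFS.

-4 dBFS

-1 dBFS sits 5 dB over threshold.
The 5 dB excess becomes 1 dB after 5:1 reduction.
So the level is -6 + 1 = -5 dBFS; make-up adds 1 dB, giving -4 dBFS.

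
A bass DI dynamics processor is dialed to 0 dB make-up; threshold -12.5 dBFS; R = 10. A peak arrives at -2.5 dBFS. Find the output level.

The input is 10 dB above the -12.5 dBFS threshold.
The 10 dB excess becomes 1 dB after 10:1 reduction.
Output = -12.5 + 1 = -11.5 dBFS.

-11.5 dBFS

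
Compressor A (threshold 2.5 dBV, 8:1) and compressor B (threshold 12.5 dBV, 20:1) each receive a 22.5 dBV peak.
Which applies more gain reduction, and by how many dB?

A, by 8 dB

A: overshoot 20 dB → output overshoot 2.5 dB → GR 17.5 dB.
B: overshoot 10 dB → output overshoot 0.5 dB → GR 9.5 dB.
A applies 8 dB more gain reduction.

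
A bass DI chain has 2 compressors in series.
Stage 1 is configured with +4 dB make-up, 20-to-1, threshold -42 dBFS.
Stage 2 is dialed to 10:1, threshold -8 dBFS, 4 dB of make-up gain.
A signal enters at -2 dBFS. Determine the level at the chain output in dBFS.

-32 dBFS

Stage 1: 40 dB above -42 dBFS, reduced 20:1 to 2 dB above → -40 dBFS; +4 dB make-up → -36 dBFS.
Stage 2: -36 dBFS ≤ -8 dBFS, so stage 2 doesn't engage; make-up brings it to -32 dBFS.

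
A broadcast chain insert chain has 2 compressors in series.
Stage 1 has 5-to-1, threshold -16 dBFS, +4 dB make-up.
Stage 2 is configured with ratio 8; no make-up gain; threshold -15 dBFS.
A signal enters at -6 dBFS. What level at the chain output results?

Stage 1: 10 dB above -16 dBFS, reduced 5:1 to 2 dB above → -14 dBFS; +4 dB make-up → -10 dBFS.
Stage 2: 5 dB above -15 dBFS, reduced 8:1 to 0.625 dB above → -14.375 dBFS.

-14.375 dBFS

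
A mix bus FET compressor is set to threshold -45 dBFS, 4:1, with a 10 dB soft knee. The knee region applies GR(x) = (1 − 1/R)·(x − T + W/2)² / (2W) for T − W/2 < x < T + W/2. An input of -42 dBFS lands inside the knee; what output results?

-44.4 dBFS

x − T + W/2 = -42 − (-45) + 5 = 8.
GR = (1 − 1/4) × 8² / 20 = 0.75 × 64 / 20 = 2.4 dB.
Output = -42 − 2.4 = -44.4 dBFS.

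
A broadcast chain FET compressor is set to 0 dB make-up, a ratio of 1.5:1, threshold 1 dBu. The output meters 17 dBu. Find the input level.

That's 16 dB above the 1 dBu threshold.
Undo the ratio: input overshoot = 16 × 1.5 = 24 dB, giving input = 25 dBu.

25 dBu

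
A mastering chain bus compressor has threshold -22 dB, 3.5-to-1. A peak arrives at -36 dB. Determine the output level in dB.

-36 dB is 14 dB below the -22 dB threshold, so no gain reduction is applied.
Output = input = -36 dB.

-36 dB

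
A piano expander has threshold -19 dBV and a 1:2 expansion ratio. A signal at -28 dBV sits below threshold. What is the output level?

Below threshold, a 1:2 expander applies gain = (2−1)×(T − x) of attenuation.
(2−1) × 9 = 9 dB, so output = -28 − 9 = -37 dBV.

-37 dBV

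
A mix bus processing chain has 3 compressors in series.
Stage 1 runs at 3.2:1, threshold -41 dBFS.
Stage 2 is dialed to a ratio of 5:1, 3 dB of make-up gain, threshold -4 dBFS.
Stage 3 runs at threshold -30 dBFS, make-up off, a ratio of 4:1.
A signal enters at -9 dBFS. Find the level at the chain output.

Stage 1: -9 dBFS is 32 dB over -41 dBFS; at 3.2:1 that becomes 10 dB over, giving -31 dBFS.
Stage 2: -31 dBFS is at or below the -4 dBFS threshold — no compression; make-up brings it to -28 dBFS.
Stage 3: 2 dB above -30 dBFS, reduced 4:1 to 0.5 dB above → -29.5 dBFS.

-29.5 dBFS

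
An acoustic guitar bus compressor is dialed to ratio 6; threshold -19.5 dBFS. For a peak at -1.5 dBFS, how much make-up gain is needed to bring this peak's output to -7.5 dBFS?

9 dB

The peak compresses to -19.5 + 18/6 = -16.5 dBFS.
To reach -7.5 dBFS requires -7.5 − (-16.5) = 9 dB of make-up.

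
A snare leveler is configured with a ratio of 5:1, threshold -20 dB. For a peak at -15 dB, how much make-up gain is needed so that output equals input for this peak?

4 dB

The peak compresses to -20 + 5/5 = -19 dB.
To reach -15 dB requires -15 − (-19) = 4 dB of make-up.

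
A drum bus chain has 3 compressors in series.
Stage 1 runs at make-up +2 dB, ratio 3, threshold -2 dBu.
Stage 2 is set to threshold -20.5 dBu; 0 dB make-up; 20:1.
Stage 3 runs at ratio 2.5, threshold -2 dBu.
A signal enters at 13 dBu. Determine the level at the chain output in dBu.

Stage 1: 15 dB above -2 dBu, reduced 3:1 to 5 dB above → 3 dBu; +2 dB make-up → 5 dBu.
Stage 2: 5 dBu is 25.5 dB over -20.5 dBu; at 20:1 that becomes 1.275 dB over, giving -19.225 dBu.
Stage 3: -19.225 dBu is at or below the -2 dBu threshold — no compression; output -19.225 dBu.

-19.225 dBu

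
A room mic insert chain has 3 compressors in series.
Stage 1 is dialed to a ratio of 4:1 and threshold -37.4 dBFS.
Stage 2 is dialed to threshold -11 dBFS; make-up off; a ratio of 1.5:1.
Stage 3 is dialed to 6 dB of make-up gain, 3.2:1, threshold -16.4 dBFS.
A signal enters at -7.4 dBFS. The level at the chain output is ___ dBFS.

-23.9 dBFS

Stage 1: -7.4 dBFS is 30 dB over -37.4 dBFS; at 4:1 that becomes 7.5 dB over, giving -29.9 dBFS.
Stage 2: below threshold (-29.9 ≤ -11); passes unchanged; output -29.9 dBFS.
Stage 3: below threshold (-29.9 ≤ -16.4); passes unchanged; make-up brings it to -23.9 dBFS.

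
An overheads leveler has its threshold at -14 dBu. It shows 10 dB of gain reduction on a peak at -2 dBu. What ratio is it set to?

Input overshoot = -2 − (-14) = 12 dB.
Output overshoot = 12 − 10 = 2 dB.
Ratio = input overshoot / output overshoot = 12 / 2 = 6.

6:1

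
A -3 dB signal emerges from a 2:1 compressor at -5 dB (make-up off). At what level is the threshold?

Gain reduction = -3 − (-5) = 2 dB; output overshoot = GR / (R − 1) = 2 / 1 = 2 dB.
Threshold = output − output overshoot = -5 − 2 = -7 dB.

-7 dB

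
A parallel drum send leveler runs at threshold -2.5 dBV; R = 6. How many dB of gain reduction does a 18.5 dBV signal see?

17.5 dB

The signal is 21 dB above threshold.
A 6:1 ratio leaves 3.5 dB of that excess.
GR = overshoot in − overshoot out = 21 − 3.5 = 17.5 dB.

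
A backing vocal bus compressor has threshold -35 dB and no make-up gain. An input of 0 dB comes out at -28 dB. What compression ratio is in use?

Input overshoot = 0 − (-35) = 35 dB; output overshoot = -28 − (-35) = 7 dB.
Ratio = 35 / 7 = 5.

5:1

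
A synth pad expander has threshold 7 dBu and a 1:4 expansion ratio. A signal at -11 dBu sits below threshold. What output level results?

The input is 18 dB below the 7 dBu threshold.
A 1:4 expander multiplies undershoot by 4: 18 × 4 = 72 dB below threshold.
Output = 7 − 72 = -65 dBu.

-65 dBu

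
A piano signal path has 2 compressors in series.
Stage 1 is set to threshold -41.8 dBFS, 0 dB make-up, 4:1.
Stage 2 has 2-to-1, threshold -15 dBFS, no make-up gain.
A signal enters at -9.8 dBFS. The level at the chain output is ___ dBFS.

Stage 1: -9.8 dBFS is 32 dB over -41.8 dBFS; at 4:1 that becomes 8 dB over, giving -33.8 dBFS.
Stage 2: below threshold (-33.8 ≤ -15); passes unchanged; output -33.8 dBFS.

-33.8 dBFS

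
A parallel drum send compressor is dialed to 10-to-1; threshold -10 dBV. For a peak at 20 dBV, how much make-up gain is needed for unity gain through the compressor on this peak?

Overshoot 30 dB → 30/10 = 3 dB after compression, so the compressed level is -10 + 3 = -7 dBV.
Make-up = target − compressed = 20 − (-7) = 27 dB.

27 dB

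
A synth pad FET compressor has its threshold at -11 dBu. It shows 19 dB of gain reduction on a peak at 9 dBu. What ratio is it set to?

20:1

Input overshoot = 9 − (-11) = 20 dB.
Output overshoot = 20 − 19 = 1 dB.
Ratio = input overshoot / output overshoot = 20 / 1 = 20.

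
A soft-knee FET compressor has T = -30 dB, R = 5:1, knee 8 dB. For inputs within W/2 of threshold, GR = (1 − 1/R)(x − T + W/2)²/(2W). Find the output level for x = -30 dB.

x − T + W/2 = -30 − (-30) + 4 = 4.
GR = (1 − 1/5) × 4² / 16 = 0.8 × 16 / 16 = 0.8 dB.
Output = -30 − 0.8 = -30.8 dB.

-30.8 dB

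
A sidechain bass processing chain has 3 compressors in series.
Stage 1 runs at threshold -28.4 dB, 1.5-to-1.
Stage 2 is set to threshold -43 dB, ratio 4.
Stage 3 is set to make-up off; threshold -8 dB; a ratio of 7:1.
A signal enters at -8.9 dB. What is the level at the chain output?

Stage 1: -8.9 dB is 19.5 dB over -28.4 dB; at 1.5:1 that becomes 13 dB over, giving -15.4 dB.
Stage 2: -15.4 dB is 27.6 dB over -43 dB; at 4:1 that becomes 6.9 dB over, giving -36.1 dB.
Stage 3: below threshold (-36.1 ≤ -8); passes unchanged; output -36.1 dB.

-36.1 dB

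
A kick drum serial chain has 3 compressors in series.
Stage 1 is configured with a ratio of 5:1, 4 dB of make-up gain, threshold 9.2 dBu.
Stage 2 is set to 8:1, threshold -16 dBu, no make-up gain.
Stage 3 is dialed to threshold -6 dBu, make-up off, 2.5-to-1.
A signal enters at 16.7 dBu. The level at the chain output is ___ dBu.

-12.1625 dBu

Stage 1: overshoot 7.5 dB → 7.5/5 = 1.5 dB → 10.7 dBu; +4 dB make-up → 14.7 dBu.
Stage 2: overshoot 30.7 dB → 30.7/8 = 3.8375 dB → -12.1625 dBu.
Stage 3: below threshold (-12.1625 ≤ -6); passes unchanged; output -12.1625 dBu.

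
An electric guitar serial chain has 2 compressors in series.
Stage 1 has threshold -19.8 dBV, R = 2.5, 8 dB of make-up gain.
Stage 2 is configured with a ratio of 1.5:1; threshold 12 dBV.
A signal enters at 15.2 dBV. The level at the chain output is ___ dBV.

Stage 1: overshoot 35 dB → 35/2.5 = 14 dB → -5.8 dBV; +8 dB make-up → 2.2 dBV.
Stage 2: below threshold (2.2 ≤ 12); passes unchanged; output 2.2 dBV.

2.2 dBV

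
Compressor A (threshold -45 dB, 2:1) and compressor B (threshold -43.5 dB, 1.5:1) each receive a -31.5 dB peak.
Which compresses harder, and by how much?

A: 13.5 dB over, compressed to 6.75 dB over, so 6.75 dB of GR.
B: 12 dB over, compressed to 8 dB over, so 4 dB of GR.
A reduces 2.75 dB more.

A, by 2.75 dB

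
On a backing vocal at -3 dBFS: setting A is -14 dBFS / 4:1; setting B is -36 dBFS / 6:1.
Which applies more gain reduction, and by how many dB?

A: overshoot 11 dB → output overshoot 2.75 dB → GR 8.25 dB.
B: overshoot 33 dB → output overshoot 5.5 dB → GR 27.5 dB.
B reduces 19.25 dB more.

B, by 19.25 dB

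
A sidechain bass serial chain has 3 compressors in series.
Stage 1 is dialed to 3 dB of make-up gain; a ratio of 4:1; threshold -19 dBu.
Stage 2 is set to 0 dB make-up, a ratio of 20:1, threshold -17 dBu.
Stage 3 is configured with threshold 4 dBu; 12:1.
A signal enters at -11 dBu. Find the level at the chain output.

Stage 1: -11 dBu is 8 dB over -19 dBu; at 4:1 that becomes 2 dB over, giving -17 dBu; +3 dB make-up → -14 dBu.
Stage 2: -14 dBu is 3 dB over -17 dBu; at 20:1 that becomes 0.15 dB over, giving -16.85 dBu.
Stage 3: below threshold (-16.85 ≤ 4); passes unchanged; output -16.85 dBu.

-16.85 dBu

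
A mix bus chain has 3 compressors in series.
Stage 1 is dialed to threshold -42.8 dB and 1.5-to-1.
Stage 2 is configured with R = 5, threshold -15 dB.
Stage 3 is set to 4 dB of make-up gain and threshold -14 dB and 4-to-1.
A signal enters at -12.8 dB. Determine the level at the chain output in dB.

Stage 1: 30 dB above -42.8 dB, reduced 1.5:1 to 20 dB above → -22.8 dB.
Stage 2: below threshold (-22.8 ≤ -15); passes unchanged; output -22.8 dB.
Stage 3: below threshold (-22.8 ≤ -14); passes unchanged; make-up brings it to -18.8 dB.

-18.8 dB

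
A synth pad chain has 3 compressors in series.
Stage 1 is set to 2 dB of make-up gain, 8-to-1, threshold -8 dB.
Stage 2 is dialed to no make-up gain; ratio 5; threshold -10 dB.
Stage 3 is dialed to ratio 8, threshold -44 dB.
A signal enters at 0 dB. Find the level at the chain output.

-39.625 dB

Stage 1: overshoot 8 dB → 8/8 = 1 dB → -7 dB; +2 dB make-up → -5 dB.
Stage 2: 5 dB above -10 dB, reduced 5:1 to 1 dB above → -9 dB.
Stage 3: 35 dB above -44 dB, reduced 8:1 to 4.375 dB above → -39.625 dB.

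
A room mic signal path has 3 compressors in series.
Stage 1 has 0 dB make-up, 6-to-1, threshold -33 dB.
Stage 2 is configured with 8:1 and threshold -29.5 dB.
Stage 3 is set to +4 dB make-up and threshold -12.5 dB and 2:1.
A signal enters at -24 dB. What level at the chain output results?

Stage 1: 9 dB above -33 dB, reduced 6:1 to 1.5 dB above → -31.5 dB.
Stage 2: below threshold (-31.5 ≤ -29.5); passes unchanged; output -31.5 dB.
Stage 3: below threshold (-31.5 ≤ -12.5); passes unchanged; make-up brings it to -27.5 dB.

-27.5 dB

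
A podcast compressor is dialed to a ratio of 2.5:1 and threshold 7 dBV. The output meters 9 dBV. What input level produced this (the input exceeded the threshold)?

12 dBV

Post-compression overshoot = 9 − 7 = 2 dB.
Undo the ratio: input overshoot = 2 × 2.5 = 5 dB, giving input = 12 dBV.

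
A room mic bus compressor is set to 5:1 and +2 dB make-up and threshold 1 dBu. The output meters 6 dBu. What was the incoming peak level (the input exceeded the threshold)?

Remove make-up: 6 − 2 = 4 dBu.
Post-compression overshoot = 4 − 1 = 3 dB.
Undo the ratio: input overshoot = 3 × 5 = 15 dB, giving input = 16 dBu.

16 dBu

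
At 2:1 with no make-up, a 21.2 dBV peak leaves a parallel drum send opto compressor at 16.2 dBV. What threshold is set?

Input is 10 dB above T (since output overshoot × R = input overshoot: (16.2 − T)·2 = 21.2 − T gives T = 11.2 dBV).
Check: 11.2 + (21.2 − 11.2)/2 = 11.2 + 5 = 16.2 dBV. ✓

11.2 dBV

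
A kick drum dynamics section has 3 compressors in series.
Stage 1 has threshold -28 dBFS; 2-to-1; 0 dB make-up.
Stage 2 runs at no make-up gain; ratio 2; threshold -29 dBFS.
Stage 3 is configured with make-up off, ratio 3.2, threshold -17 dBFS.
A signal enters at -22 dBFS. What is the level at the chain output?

-27 dBFS

Stage 1: -22 dBFS is 6 dB over -28 dBFS; at 2:1 that becomes 3 dB over, giving -25 dBFS.
Stage 2: -25 dBFS is 4 dB over -29 dBFS; at 2:1 that becomes 2 dB over, giving -27 dBFS.
Stage 3: -27 dBFS is at or below the -17 dBFS threshold — no compression; output -27 dBFS.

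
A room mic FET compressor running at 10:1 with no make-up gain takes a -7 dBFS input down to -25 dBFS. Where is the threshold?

Let T be the threshold. Output overshoot = (input overshoot)/R, so -25 − T = (-7 − T)/10.
10·(-25 − T) = -7 − T → 9·T = -250 − (-7) = -243.
T = -243/9 = -27 dBFS.

-27 dBFS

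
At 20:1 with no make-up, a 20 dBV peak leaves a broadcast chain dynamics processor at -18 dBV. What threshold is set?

Gain reduction = 20 − (-18) = 38 dB; output overshoot = GR / (R − 1) = 38 / 19 = 2 dB.
Threshold = output − output overshoot = -18 − 2 = -20 dBV.

-20 dBV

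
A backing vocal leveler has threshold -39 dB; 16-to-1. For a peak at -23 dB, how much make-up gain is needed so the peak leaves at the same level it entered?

Without make-up, output = threshold + overshoot/16 = -39 + 1 = -38 dB.
Gap to target: 15 dB.

15 dB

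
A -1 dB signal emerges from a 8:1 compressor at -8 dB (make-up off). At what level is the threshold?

Input is 8 dB above T (since output overshoot × R = input overshoot: (-8 − T)·8 = -1 − T gives T = -9 dB).
Check: -9 + (-1 − (-9))/8 = -9 + 1 = -8 dB. ✓

-9 dB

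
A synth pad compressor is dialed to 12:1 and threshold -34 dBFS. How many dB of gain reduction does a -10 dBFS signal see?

22 dB

Overshoot = -10 − (-34) = 24 dB.
A 12:1 ratio leaves 2 dB of that excess.
Gain reduction = 24 − 2 = 22 dB.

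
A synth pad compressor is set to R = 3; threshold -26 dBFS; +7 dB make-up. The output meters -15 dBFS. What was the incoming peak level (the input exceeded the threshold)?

-14 dBFS

Remove make-up: -15 − 7 = -22 dBFS.
That's 4 dB above the -26 dBFS threshold.
Before 3:1 compression the overshoot was 4 × 3 = 12 dB, so input = -26 + 12 = -14 dBFS.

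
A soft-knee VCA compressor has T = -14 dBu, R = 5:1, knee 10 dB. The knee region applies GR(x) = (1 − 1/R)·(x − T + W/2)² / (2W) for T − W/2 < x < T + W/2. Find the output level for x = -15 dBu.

x − T + W/2 = -15 − (-14) + 5 = 4.
GR = (1 − 1/5) × 4² / 20 = 0.8 × 16 / 20 = 0.64 dB.
Output = -15 − 0.64 = -15.64 dBu.

-15.64 dBu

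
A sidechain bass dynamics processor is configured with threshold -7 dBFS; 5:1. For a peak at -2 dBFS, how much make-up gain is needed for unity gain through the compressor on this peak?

4 dB

Overshoot 5 dB → 5/5 = 1 dB after compression, so the compressed level is -7 + 1 = -6 dBFS.
Make-up = target − compressed = -2 − (-6) = 4 dB.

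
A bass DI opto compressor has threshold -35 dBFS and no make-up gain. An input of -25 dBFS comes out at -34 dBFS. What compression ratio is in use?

10:1

Input overshoot = -25 − (-35) = 10 dB; output overshoot = -34 − (-35) = 1 dB.
Ratio = 10 / 1 = 10.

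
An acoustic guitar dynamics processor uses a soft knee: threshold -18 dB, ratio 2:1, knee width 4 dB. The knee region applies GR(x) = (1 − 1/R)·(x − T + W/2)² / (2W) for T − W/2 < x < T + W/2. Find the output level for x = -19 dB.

-19.0625 dB

x − T + W/2 = -19 − (-18) + 2 = 1.
GR = (1 − 1/2) × 1² / 8 = 0.5 × 1 / 8 = 0.0625 dB.
Output = -19 − 0.0625 = -19.0625 dB.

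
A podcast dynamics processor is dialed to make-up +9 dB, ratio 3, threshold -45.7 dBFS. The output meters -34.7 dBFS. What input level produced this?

Stripping the +9 dB make-up gives -43.7 dBFS at the gain stage.
The compressed level sits -43.7 − (-45.7) = 2 dB over threshold.
Input overshoot = R × output overshoot = 6 dB → input = -45.7 + 6 = -39.7 dBFS.

-39.7 dBFS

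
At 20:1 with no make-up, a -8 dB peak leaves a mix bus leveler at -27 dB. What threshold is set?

Input is 20 dB above T (since output overshoot × R = input overshoot: (-27 − T)·20 = -8 − T gives T = -28 dB).
Check: -28 + (-8 − (-28))/20 = -28 + 1 = -27 dB. ✓

-28 dB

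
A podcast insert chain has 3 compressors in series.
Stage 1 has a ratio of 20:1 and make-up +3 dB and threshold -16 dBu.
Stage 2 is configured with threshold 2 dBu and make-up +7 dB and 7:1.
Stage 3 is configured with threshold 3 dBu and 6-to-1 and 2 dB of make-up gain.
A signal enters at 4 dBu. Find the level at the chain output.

-3 dBu

Stage 1: 20 dB above -16 dBu, reduced 20:1 to 1 dB above → -15 dBu; +3 dB make-up → -12 dBu.
Stage 2: -12 dBu ≤ 2 dBu, so stage 2 doesn't engage; make-up brings it to -5 dBu.
Stage 3: below threshold (-5 ≤ 3); passes unchanged; make-up brings it to -3 dBu.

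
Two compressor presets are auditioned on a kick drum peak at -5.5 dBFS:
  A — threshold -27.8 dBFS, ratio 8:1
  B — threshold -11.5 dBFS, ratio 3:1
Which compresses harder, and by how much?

A: 22.3 dB over, compressed to 2.7875 dB over, so 19.5125 dB of GR.
B: 6 dB over, compressed to 2 dB over, so 4 dB of GR.
Difference: 15.5125 dB in favour of A.

A, by 15.5125 dB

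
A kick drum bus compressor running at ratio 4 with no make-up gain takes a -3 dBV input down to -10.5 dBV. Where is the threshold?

-13 dBV

Let T be the threshold. Output overshoot = (input overshoot)/R, so -10.5 − T = (-3 − T)/4.
4·(-10.5 − T) = -3 − T → 3·T = -42 − (-3) = -39.
T = -39/3 = -13 dBV.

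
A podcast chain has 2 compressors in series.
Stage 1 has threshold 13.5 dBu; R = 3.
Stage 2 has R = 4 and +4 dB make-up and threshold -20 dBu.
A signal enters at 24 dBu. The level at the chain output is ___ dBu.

Stage 1: 10.5 dB above 13.5 dBu, reduced 3:1 to 3.5 dB above → 17 dBu.
Stage 2: 37 dB above -20 dBu, reduced 4:1 to 9.25 dB above → -10.75 dBu; +4 dB make-up → -6.75 dBu.

-6.75 dBu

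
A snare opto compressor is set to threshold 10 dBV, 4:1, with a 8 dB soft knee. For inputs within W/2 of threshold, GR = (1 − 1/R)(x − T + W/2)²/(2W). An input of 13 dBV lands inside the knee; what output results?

x − T + W/2 = 13 − 10 + 4 = 7.
GR = (1 − 1/4) × 7² / 16 = 0.75 × 49 / 16 = 2.296875 dB.
Output = 13 − 2.296875 = 10.703125 dBV.

10.703125 dBV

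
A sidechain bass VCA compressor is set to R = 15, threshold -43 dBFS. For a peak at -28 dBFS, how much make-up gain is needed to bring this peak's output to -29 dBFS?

13 dB

Without make-up, output = threshold + overshoot/15 = -43 + 1 = -42 dBFS.
Gap to target: 13 dB.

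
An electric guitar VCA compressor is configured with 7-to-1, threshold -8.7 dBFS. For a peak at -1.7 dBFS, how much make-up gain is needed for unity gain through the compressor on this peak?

6 dB

Overshoot 7 dB → 7/7 = 1 dB after compression, so the compressed level is -8.7 + 1 = -7.7 dBFS.
Make-up = target − compressed = -1.7 − (-7.7) = 6 dB.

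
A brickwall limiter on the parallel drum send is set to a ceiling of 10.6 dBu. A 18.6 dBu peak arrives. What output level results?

10.6 dBu

At ∞:1, everything above 10.6 dBu is held at the ceiling.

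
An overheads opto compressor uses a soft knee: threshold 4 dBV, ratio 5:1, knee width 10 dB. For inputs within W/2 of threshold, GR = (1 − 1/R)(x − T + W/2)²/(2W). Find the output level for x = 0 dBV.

x − T + W/2 = 0 − 4 + 5 = 1.
GR = (1 − 1/5) × 1² / 20 = 0.8 × 1 / 20 = 0.04 dB.
Output = 0 − 0.04 = -0.04 dBV.

-0.04 dBV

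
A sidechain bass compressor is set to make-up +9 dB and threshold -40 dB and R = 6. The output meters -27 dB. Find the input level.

-16 dB

Remove make-up: -27 − 9 = -36 dB.
The compressed level sits -36 − (-40) = 4 dB over threshold.
Before 6:1 compression the overshoot was 4 × 6 = 24 dB, so input = -40 + 24 = -16 dB.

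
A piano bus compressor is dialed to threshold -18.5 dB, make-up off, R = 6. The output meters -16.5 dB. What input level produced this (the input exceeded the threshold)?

The compressed level sits -16.5 − (-18.5) = 2 dB over threshold.
Undo the ratio: input overshoot = 2 × 6 = 12 dB, giving input = -6.5 dB.

-6.5 dB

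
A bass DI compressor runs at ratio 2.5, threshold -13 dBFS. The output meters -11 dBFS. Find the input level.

-8 dBFS

That's 2 dB above the -13 dBFS threshold.
Before 2.5:1 compression the overshoot was 2 × 2.5 = 5 dB, so input = -13 + 5 = -8 dBFS.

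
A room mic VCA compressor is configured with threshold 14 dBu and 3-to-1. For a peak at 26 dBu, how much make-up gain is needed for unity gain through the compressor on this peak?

Without make-up, output = threshold + overshoot/3 = 14 + 4 = 18 dBu.
Gap to target: 8 dB.

8 dB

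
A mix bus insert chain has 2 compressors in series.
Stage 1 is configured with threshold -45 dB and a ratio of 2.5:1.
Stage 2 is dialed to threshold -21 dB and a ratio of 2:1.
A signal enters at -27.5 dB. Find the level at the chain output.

Stage 1: -27.5 dB is 17.5 dB over -45 dB; at 2.5:1 that becomes 7 dB over, giving -38 dB.
Stage 2: -38 dB is at or below the -21 dB threshold — no compression; output -38 dB.

-38 dB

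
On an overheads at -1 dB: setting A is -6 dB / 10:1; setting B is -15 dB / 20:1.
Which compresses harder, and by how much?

B, by 8.8 dB

A: overshoot 5 dB → output overshoot 0.5 dB → GR 4.5 dB.
B: overshoot 14 dB → output overshoot 0.7 dB → GR 13.3 dB.
B reduces 8.8 dB more.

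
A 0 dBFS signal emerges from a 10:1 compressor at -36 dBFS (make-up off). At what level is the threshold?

-40 dBFS

Input is 40 dB above T (since output overshoot × R = input overshoot: (-36 − T)·10 = 0 − T gives T = -40 dBFS).
Check: -40 + (0 − (-40))/10 = -40 + 4 = -36 dBFS. ✓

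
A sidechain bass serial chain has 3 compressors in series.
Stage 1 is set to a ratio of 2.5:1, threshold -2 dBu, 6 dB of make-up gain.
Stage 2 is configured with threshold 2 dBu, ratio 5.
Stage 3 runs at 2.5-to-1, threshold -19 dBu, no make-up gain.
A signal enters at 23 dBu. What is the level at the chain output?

Stage 1: 25 dB above -2 dBu, reduced 2.5:1 to 10 dB above → 8 dBu; +6 dB make-up → 14 dBu.
Stage 2: 12 dB above 2 dBu, reduced 5:1 to 2.4 dB above → 4.4 dBu.
Stage 3: 23.4 dB above -19 dBu, reduced 2.5:1 to 9.36 dB above → -9.64 dBu.

-9.64 dBu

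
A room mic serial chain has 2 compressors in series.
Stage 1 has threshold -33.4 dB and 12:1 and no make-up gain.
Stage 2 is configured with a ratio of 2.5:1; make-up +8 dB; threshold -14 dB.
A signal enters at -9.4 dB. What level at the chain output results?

Stage 1: -9.4 dB is 24 dB over -33.4 dB; at 12:1 that becomes 2 dB over, giving -31.4 dB.
Stage 2: below threshold (-31.4 ≤ -14); passes unchanged; make-up brings it to -23.4 dB.

-23.4 dB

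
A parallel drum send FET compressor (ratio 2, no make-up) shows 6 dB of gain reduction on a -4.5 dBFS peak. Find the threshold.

-16.5 dBFS

Input is 12 dB above T (since output overshoot × R = input overshoot: (-10.5 − T)·2 = -4.5 − T gives T = -16.5 dBFS).
Check: -16.5 + (-4.5 − (-16.5))/2 = -16.5 + 6 = -10.5 dBFS. ✓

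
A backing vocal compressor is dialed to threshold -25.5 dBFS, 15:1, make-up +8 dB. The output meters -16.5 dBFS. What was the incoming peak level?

Stripping the +8 dB make-up gives -24.5 dBFS at the gain stage.
Post-compression overshoot = -24.5 − (-25.5) = 1 dB.
Input overshoot = R × output overshoot = 15 dB → input = -25.5 + 15 = -10.5 dBFS.

-10.5 dBFS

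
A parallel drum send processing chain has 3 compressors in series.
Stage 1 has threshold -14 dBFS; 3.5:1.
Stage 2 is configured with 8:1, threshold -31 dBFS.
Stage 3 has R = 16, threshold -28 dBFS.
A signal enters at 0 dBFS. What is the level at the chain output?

Stage 1: 0 dBFS is 14 dB over -14 dBFS; at 3.5:1 that becomes 4 dB over, giving -10 dBFS.
Stage 2: overshoot 21 dB → 21/8 = 2.625 dB → -28.375 dBFS.
Stage 3: -28.375 dBFS is at or below the -28 dBFS threshold — no compression; output -28.375 dBFS.

-28.375 dBFS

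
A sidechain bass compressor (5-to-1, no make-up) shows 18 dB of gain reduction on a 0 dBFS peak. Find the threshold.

-22.5 dBFS

Gain reduction = 0 − (-18) = 18 dB; output overshoot = GR / (R − 1) = 18 / 4 = 4.5 dB.
Threshold = output − output overshoot = -18 − 4.5 = -22.5 dBFS.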